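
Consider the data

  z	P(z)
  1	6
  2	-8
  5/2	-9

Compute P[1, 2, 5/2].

P[1,2] = (-8 - 6) / (2 - 1) = -14
P[2,5/2] = (-9 - (-8)) / (5/2 - 2) = -2
P[1,2,5/2] = (-2 - (-14)) / (5/2 - 1) = 8

8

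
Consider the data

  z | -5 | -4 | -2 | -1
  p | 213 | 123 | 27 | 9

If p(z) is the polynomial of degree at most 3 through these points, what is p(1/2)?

21/8

Evaluate each Lagrange basis at z = 1/2:
L_0(1/2) = (9/2)·(5/2)·(3/2)/[(-1)·(-3)·(-4)] = -45/32
L_1(1/2) = (11/2)·(5/2)·(3/2)/[(1)·(-2)·(-3)] = 55/16
L_2(1/2) = (11/2)·(9/2)·(3/2)/[(3)·(2)·(-1)] = -99/16
L_3(1/2) = (11/2)·(9/2)·(5/2)/[(4)·(3)·(1)] = 165/32
Sum: 213·(-45/32) + 123·(55/16) + 27·(-99/16) + 9·(165/32) = 21/8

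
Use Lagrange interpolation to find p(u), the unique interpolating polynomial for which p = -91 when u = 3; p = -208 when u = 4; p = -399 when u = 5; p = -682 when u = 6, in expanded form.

p(u) = -3u^3 - u^2 + u - 4

L_0(u) = (u - 4)(u - 5)(u - 6) / [-6] = -(1/6)u^3 + (5/2)u^2 - (37/3)u + 20
L_1(u) = (u - 3)(u - 5)(u - 6) / [2] = (1/2)u^3 - 7u^2 + (63/2)u - 45
L_2(u) = (u - 3)(u - 4)(u - 6) / [-2] = -(1/2)u^3 + (13/2)u^2 - 27u + 36
L_3(u) = (u - 3)(u - 4)(u - 5) / [6] = (1/6)u^3 - 2u^2 + (47/6)u - 10
p(u) = (-91)·L_0 + (-208)·L_1 + (-399)·L_2 + (-682)·L_3
  (-91)·L_0(u) = (91/6)u^3 - (455/2)u^2 + (3367/3)u - 1820
  (-208)·L_1(u) = -104u^3 + 1456u^2 - 6552u + 9360
  (-399)·L_2(u) = (399/2)u^3 - (5187/2)u^2 + 10773u - 14364
  (-682)·L_3(u) = -(341/3)u^3 + 1364u^2 - (16027/3)u + 6820
Adding term by term: -3u^3 - u^2 + u - 4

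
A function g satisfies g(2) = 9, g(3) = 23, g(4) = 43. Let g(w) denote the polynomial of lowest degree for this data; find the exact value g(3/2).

17/4

L_0(3/2) = (-3/2)·(-5/2)/[(-1)·(-2)] = 15/8
L_1(3/2) = (-1/2)·(-5/2)/[(1)·(-1)] = -5/4
L_2(3/2) = (-1/2)·(-3/2)/[(2)·(1)] = 3/8
Sum: 9·(15/8) + 23·(-5/4) + 43·(3/8) = 17/4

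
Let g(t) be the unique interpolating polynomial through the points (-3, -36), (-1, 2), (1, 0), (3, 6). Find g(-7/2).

Using Newton's divided-difference form:
g[-3,-1] = (2 - (-36)) / (-1 - (-3)) = 19
g[-1,1] = (0 - 2) / (1 - (-1)) = -1
g[1,3] = (6 - 0) / (3 - 1) = 3
g[-3,-1,1] = (-1 - 19) / (1 - (-3)) = -5
g[-1,1,3] = (3 - (-1)) / (3 - (-1)) = 1
g[-3,-1,1,3] = (1 - (-5)) / (3 - (-3)) = 1
g(-7/2) = -36 + 19·(-1/2) + (-5)·(-1/2)·(-5/2) + 1·(-1/2)·(-5/2)·(-9/2) = -459/8

-459/8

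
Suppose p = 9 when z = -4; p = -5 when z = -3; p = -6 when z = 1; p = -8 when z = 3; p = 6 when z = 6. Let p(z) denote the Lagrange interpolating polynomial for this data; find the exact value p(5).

Evaluate each Lagrange basis at z = 5:
L_0(5) = (8)·(4)·(2)·(-1)/[(-1)·(-5)·(-7)·(-10)] = -32/175
L_1(5) = (9)·(4)·(2)·(-1)/[(1)·(-4)·(-6)·(-9)] = 1/3
L_2(5) = (9)·(8)·(2)·(-1)/[(5)·(4)·(-2)·(-5)] = -18/25
L_3(5) = (9)·(8)·(4)·(-1)/[(7)·(6)·(2)·(-3)] = 8/7
L_4(5) = (9)·(8)·(4)·(2)/[(10)·(9)·(5)·(3)] = 32/75
Sum: 9·(-32/175) + (-5)·(1/3) + (-6)·(-18/25) + (-8)·(8/7) + 6·(32/75) = -2927/525

-2927/525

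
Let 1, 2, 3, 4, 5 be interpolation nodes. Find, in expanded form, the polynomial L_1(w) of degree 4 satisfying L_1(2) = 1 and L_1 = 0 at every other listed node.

L_1(w) = (w - 1)(w - 3)(w - 4)(w - 5) / [(1)·(-1)·(-2)·(-3)]
       = (w^4 - 13w^3 + 59w^2 - 107w + 60) / (-6)

L_1(w) = -(1/6)w^4 + (13/6)w^3 - (59/6)w^2 + (107/6)w - 10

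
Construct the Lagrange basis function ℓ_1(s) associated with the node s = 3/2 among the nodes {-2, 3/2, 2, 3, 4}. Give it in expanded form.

ℓ_1(s) = (s + 2)(s - 2)(s - 3)(s - 4) / [(7/2)·(-1/2)·(-3/2)·(-5/2)]
       = (s^4 - 7s^3 + 8s^2 + 28s - 48) / (-105/16)

ℓ_1(s) = -(16/105)s^4 + (16/15)s^3 - (128/105)s^2 - (64/15)s + 256/35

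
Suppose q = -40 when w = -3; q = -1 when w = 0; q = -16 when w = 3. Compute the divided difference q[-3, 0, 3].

q[-3,0] = (-1 - (-40)) / (0 - (-3)) = 13
q[0,3] = (-16 - (-1)) / (3 - 0) = -5
q[-3,0,3] = (-5 - 13) / (3 - (-3)) = -3

-3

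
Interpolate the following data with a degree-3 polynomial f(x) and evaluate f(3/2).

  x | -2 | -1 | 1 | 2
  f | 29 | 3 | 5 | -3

29/8

L_0(3/2) = (5/2)·(1/2)·(-1/2)/[(-1)·(-3)·(-4)] = 5/96
L_1(3/2) = (7/2)·(1/2)·(-1/2)/[(1)·(-2)·(-3)] = -7/48
L_2(3/2) = (7/2)·(5/2)·(-1/2)/[(3)·(2)·(-1)] = 35/48
L_3(3/2) = (7/2)·(5/2)·(1/2)/[(4)·(3)·(1)] = 35/96
Sum: 29·(5/96) + 3·(-7/48) + 5·(35/48) + (-3)·(35/96) = 29/8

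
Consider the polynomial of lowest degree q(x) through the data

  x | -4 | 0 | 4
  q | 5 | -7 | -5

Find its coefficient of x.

L_0(x) = x(x - 4) / [32] = (1/32)x^2 - (1/8)x
L_1(x) = (x + 4)(x - 4) / [-16] = -(1/16)x^2 + 1
L_2(x) = (x + 4)x / [32] = (1/32)x^2 + (1/8)x
q(x) = 5·L_0 + (-7)·L_1 + (-5)·L_2
Only the coefficient of x is needed; take it from each L_i and combine:
5·(-1/8) + (-7)·(0) + (-5)·(1/8) = -5/4

-5/4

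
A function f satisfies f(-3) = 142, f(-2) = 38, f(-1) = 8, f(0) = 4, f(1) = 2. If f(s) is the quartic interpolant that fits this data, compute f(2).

2

Evaluate each Lagrange basis at s = 2:
L_0(2) = (4)·(3)·(2)·(1)/[(-1)·(-2)·(-3)·(-4)] = 1
L_1(2) = (5)·(3)·(2)·(1)/[(1)·(-1)·(-2)·(-3)] = -5
L_2(2) = (5)·(4)·(2)·(1)/[(2)·(1)·(-1)·(-2)] = 10
L_3(2) = (5)·(4)·(3)·(1)/[(3)·(2)·(1)·(-1)] = -10
L_4(2) = (5)·(4)·(3)·(2)/[(4)·(3)·(2)·(1)] = 5
Sum: 142·(1) + 38·(-5) + 8·(10) + 4·(-10) + 2·(5) = 2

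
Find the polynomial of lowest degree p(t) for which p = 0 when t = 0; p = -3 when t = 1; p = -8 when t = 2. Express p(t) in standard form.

p(t) = -t^2 - 2t

Newton's divided differences:
p[0,1] = (-3 - 0) / (1 - 0) = -3
p[1,2] = (-8 - (-3)) / (2 - 1) = -5
p[0,1,2] = (-5 - (-3)) / (2 - 0) = -1
p(t) = (-3)·t + (-1)·t(t - 1)
Expanding: p(t) = -t^2 - 2t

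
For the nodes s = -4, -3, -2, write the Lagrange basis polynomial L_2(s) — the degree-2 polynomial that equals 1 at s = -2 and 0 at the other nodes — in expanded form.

L_2(s) = (1/2)s^2 + (7/2)s + 6

L_2(s) = (s + 4)(s + 3) / [(2)·(1)]
       = (s^2 + 7s + 12) / (2)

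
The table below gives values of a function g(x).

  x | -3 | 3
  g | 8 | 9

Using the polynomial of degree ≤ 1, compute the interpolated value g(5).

L_0(5) = (2)/[(-6)] = -1/3
L_1(5) = (8)/[(6)] = 4/3
Sum: 8·(-1/3) + 9·(4/3) = 28/3

28/3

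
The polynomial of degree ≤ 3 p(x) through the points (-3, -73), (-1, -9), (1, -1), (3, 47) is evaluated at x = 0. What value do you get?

-4

Evaluate each Lagrange basis at x = 0:
L_0(0) = (1)·(-1)·(-3)/[(-2)·(-4)·(-6)] = -1/16
L_1(0) = (3)·(-1)·(-3)/[(2)·(-2)·(-4)] = 9/16
L_2(0) = (3)·(1)·(-3)/[(4)·(2)·(-2)] = 9/16
L_3(0) = (3)·(1)·(-1)/[(6)·(4)·(2)] = -1/16
Sum: (-73)·(-1/16) + (-9)·(9/16) + (-1)·(9/16) + 47·(-1/16) = -4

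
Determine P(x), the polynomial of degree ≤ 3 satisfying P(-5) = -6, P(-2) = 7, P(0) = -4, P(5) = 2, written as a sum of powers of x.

Newton's divided differences:
P[-5,-2] = (7 - (-6)) / (-2 - (-5)) = 13/3
P[-2,0] = (-4 - 7) / (0 - (-2)) = -11/2
P[0,5] = (2 - (-4)) / (5 - 0) = 6/5
P[-5,-2,0] = (-11/2 - 13/3) / (0 - (-5)) = -59/30
P[-2,0,5] = (6/5 - (-11/2)) / (5 - (-2)) = 67/70
P[-5,-2,0,5] = (67/70 - (-59/30)) / (5 - (-5)) = 307/1050
P(x) = -6 + (13/3)·(x + 5) + (-59/30)·(x + 5)(x + 2) + (307/1050)·(x + 5)(x + 2)x
Expanding: P(x) = (307/1050)x^3 + (2/25)x^2 - (1367/210)x - 4

P(x) = (307/1050)x^3 + (2/25)x^2 - (1367/210)x - 4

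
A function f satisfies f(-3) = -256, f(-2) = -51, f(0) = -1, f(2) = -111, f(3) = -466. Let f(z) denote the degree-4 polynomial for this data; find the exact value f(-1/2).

L_0(-1/2) = (3/2)·(-1/2)·(-5/2)·(-7/2)/[(-1)·(-3)·(-5)·(-6)] = -7/96
L_1(-1/2) = (5/2)·(-1/2)·(-5/2)·(-7/2)/[(1)·(-2)·(-4)·(-5)] = 35/128
L_2(-1/2) = (5/2)·(3/2)·(-5/2)·(-7/2)/[(3)·(2)·(-2)·(-3)] = 175/192
L_3(-1/2) = (5/2)·(3/2)·(-1/2)·(-7/2)/[(5)·(4)·(2)·(-1)] = -21/128
L_4(-1/2) = (5/2)·(3/2)·(-1/2)·(-5/2)/[(6)·(5)·(3)·(1)] = 5/96
Sum: (-256)·(-7/96) + (-51)·(35/128) + (-1)·(175/192) + (-111)·(-21/128) + (-466)·(5/96) = -9/4

-9/4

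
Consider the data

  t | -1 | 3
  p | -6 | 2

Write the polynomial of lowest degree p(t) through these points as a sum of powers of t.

p(t) = 2t - 4

L_0(t) = (t - 3) / [-4] = -(1/4)t + 3/4
L_1(t) = (t + 1) / [4] = (1/4)t + 1/4
p(t) = (-6)·L_0 + 2·L_1
  (-6)·L_0(t) = (3/2)t - 9/2
  2·L_1(t) = (1/2)t + 1/2
Adding term by term: 2t - 4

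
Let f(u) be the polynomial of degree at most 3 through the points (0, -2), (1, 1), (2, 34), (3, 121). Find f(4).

286

L_0(4) = (3)·(2)·(1)/[(-1)·(-2)·(-3)] = -1
L_1(4) = (4)·(2)·(1)/[(1)·(-1)·(-2)] = 4
L_2(4) = (4)·(3)·(1)/[(2)·(1)·(-1)] = -6
L_3(4) = (4)·(3)·(2)/[(3)·(2)·(1)] = 4
Sum: (-2)·(-1) + 1·(4) + 34·(-6) + 121·(4) = 286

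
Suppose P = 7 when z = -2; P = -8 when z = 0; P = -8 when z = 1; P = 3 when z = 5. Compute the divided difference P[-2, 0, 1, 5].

-39/140

P[-2,0] = (-8 - 7) / (0 - (-2)) = -15/2
P[0,1] = (-8 - (-8)) / (1 - 0) = 0
P[1,5] = (3 - (-8)) / (5 - 1) = 11/4
P[-2,0,1] = (0 - (-15/2)) / (1 - (-2)) = 5/2
P[0,1,5] = (11/4 - 0) / (5 - 0) = 11/20
P[-2,0,1,5] = (11/20 - 5/2) / (5 - (-2)) = -39/140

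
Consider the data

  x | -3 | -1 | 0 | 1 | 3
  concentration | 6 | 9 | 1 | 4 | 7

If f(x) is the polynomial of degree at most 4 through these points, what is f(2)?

Using Newton's divided-difference form:
f[-3,-1] = (9 - 6) / (-1 - (-3)) = 3/2
f[-1,0] = (1 - 9) / (0 - (-1)) = -8
f[0,1] = (4 - 1) / (1 - 0) = 3
f[1,3] = (7 - 4) / (3 - 1) = 3/2
f[-3,-1,0] = (-8 - 3/2) / (0 - (-3)) = -19/6
f[-1,0,1] = (3 - (-8)) / (1 - (-1)) = 11/2
f[0,1,3] = (3/2 - 3) / (3 - 0) = -1/2
f[-3,-1,0,1] = (11/2 - (-19/6)) / (1 - (-3)) = 13/6
f[-1,0,1,3] = (-1/2 - 11/2) / (3 - (-1)) = -3/2
f[-3,-1,0,1,3] = (-3/2 - 13/6) / (3 - (-3)) = -11/18
f(2) = 6 + (3/2)·(5) + (-19/6)·(5)·(3) + (13/6)·(5)·(3)·(2) + (-11/18)·(5)·(3)·(2)·(1) = 38/3

38/3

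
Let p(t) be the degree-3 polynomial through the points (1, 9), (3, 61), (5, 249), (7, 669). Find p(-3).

Evaluate each Lagrange basis at t = -3:
L_0(-3) = (-6)·(-8)·(-10)/[(-2)·(-4)·(-6)] = 10
L_1(-3) = (-4)·(-8)·(-10)/[(2)·(-2)·(-4)] = -20
L_2(-3) = (-4)·(-6)·(-10)/[(4)·(2)·(-2)] = 15
L_3(-3) = (-4)·(-6)·(-8)/[(6)·(4)·(2)] = -4
Sum: 9·(10) + 61·(-20) + 249·(15) + 669·(-4) = -71

-71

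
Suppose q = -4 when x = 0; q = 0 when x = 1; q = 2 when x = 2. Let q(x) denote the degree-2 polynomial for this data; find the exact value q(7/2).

5/4

L_0(7/2) = (5/2)·(3/2)/[(-1)·(-2)] = 15/8
L_1(7/2) = (7/2)·(3/2)/[(1)·(-1)] = -21/4
L_2(7/2) = (7/2)·(5/2)/[(2)·(1)] = 35/8
Sum: (-4)·(15/8) + 0 + 2·(35/8) = 5/4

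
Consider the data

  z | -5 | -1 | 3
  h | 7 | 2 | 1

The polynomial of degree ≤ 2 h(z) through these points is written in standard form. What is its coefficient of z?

L_0(z) = (z + 1)(z - 3) / [32] = (1/32)z^2 - (1/16)z - 3/32
L_1(z) = (z + 5)(z - 3) / [-16] = -(1/16)z^2 - (1/8)z + 15/16
L_2(z) = (z + 5)(z + 1) / [32] = (1/32)z^2 + (3/16)z + 5/32
h(z) = 7·L_0 + 2·L_1 + 1·L_2
Only the coefficient of z is needed; take it from each L_i and combine:
7·(-1/16) + 2·(-1/8) + 1·(3/16) = -1/2

-1/2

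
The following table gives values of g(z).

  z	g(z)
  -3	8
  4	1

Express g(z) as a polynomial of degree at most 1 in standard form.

g(z) = -z + 5

Build the Lagrange basis polynomials:
L_0(z) = (z - 4) / [-7] = -(1/7)z + 4/7
L_1(z) = (z + 3) / [7] = (1/7)z + 3/7
g(z) = 8·L_0 + 1·L_1
  8·L_0(z) = -(8/7)z + 32/7
  1·L_1(z) = (1/7)z + 3/7
Adding term by term: -z + 5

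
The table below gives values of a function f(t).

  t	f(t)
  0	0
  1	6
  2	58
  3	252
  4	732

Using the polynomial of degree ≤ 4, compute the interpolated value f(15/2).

L_0(15/2) = (13/2)·(11/2)·(9/2)·(7/2)/[(-1)·(-2)·(-3)·(-4)] = 3003/128
L_1(15/2) = (15/2)·(11/2)·(9/2)·(7/2)/[(1)·(-1)·(-2)·(-3)] = -3465/32
L_2(15/2) = (15/2)·(13/2)·(9/2)·(7/2)/[(2)·(1)·(-1)·(-2)] = 12285/64
L_3(15/2) = (15/2)·(13/2)·(11/2)·(7/2)/[(3)·(2)·(1)·(-1)] = -5005/32
L_4(15/2) = (15/2)·(13/2)·(11/2)·(9/2)/[(4)·(3)·(2)·(1)] = 6435/128
Sum: 0 + 6·(-3465/32) + 58·(12285/64) + 252·(-5005/32) + 732·(6435/128) = 62955/8

62955/8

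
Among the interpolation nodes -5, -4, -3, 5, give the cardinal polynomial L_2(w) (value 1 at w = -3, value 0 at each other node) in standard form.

L_2(w) = -(1/16)w^3 - (1/4)w^2 + (25/16)w + 25/4

L_2(w) = (w + 5)(w + 4)(w - 5) / [(2)·(1)·(-8)]
       = (w^3 + 4w^2 - 25w - 100) / (-16)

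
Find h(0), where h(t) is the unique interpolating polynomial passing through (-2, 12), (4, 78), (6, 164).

Evaluate each Lagrange basis at t = 0:
L_0(0) = (-4)·(-6)/[(-6)·(-8)] = 1/2
L_1(0) = (2)·(-6)/[(6)·(-2)] = 1
L_2(0) = (2)·(-4)/[(8)·(2)] = -1/2
Sum: 12·(1/2) + 78·(1) + 164·(-1/2) = 2

2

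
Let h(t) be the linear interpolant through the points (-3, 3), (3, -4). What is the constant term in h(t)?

-1/2

Build the Lagrange basis polynomials:
L_0(t) = (t - 3) / [-6] = -(1/6)t + 1/2
L_1(t) = (t + 3) / [6] = (1/6)t + 1/2
h(t) = 3·L_0 + (-4)·L_1
Only the constant term is needed; take it from each L_i and combine:
3·(1/2) + (-4)·(1/2) = -1/2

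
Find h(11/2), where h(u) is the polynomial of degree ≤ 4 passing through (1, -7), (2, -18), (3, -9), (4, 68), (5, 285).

7601/16

Using Newton's divided-difference form:
h[1,2] = (-18 - (-7)) / (2 - 1) = -11
h[2,3] = (-9 - (-18)) / (3 - 2) = 9
h[3,4] = (68 - (-9)) / (4 - 3) = 77
h[4,5] = (285 - 68) / (5 - 4) = 217
h[1,2,3] = (9 - (-11)) / (3 - 1) = 10
h[2,3,4] = (77 - 9) / (4 - 2) = 34
h[3,4,5] = (217 - 77) / (5 - 3) = 70
h[1,2,3,4] = (34 - 10) / (4 - 1) = 8
h[2,3,4,5] = (70 - 34) / (5 - 2) = 12
h[1,2,3,4,5] = (12 - 8) / (5 - 1) = 1
h(11/2) = -7 + (-11)·(9/2) + 10·(9/2)·(7/2) + 8·(9/2)·(7/2)·(5/2) + 1·(9/2)·(7/2)·(5/2)·(3/2) = 7601/16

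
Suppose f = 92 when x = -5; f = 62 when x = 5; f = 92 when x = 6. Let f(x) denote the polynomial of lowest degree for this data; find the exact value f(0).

Evaluate each Lagrange basis at x = 0:
L_0(0) = (-5)·(-6)/[(-10)·(-11)] = 3/11
L_1(0) = (5)·(-6)/[(10)·(-1)] = 3
L_2(0) = (5)·(-5)/[(11)·(1)] = -25/11
Sum: 92·(3/11) + 62·(3) + 92·(-25/11) = 2

2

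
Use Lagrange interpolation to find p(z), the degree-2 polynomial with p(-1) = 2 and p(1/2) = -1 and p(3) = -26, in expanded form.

Build the Lagrange basis polynomials:
L_0(z) = (z - 1/2)(z - 3) / [6] = (1/6)z^2 - (7/12)z + 1/4
L_1(z) = (z + 1)(z - 3) / [-15/4] = -(4/15)z^2 + (8/15)z + 4/5
L_2(z) = (z + 1)(z - 1/2) / [10] = (1/10)z^2 + (1/20)z - 1/20
p(z) = 2·L_0 + (-1)·L_1 + (-26)·L_2
  2·L_0(z) = (1/3)z^2 - (7/6)z + 1/2
  (-1)·L_1(z) = (4/15)z^2 - (8/15)z - 4/5
  (-26)·L_2(z) = -(13/5)z^2 - (13/10)z + 13/10
Adding term by term: -2z^2 - 3z + 1

p(z) = -2z^2 - 3z + 1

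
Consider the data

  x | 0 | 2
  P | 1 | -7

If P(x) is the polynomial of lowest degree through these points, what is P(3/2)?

-5

L_0(3/2) = (-1/2)/[(-2)] = 1/4
L_1(3/2) = (3/2)/[(2)] = 3/4
Sum: 1·(1/4) + (-7)·(3/4) = -5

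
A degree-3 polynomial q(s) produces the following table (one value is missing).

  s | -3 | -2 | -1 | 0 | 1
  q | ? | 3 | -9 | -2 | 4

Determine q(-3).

54

The 4 known values determine q uniquely (degree ≤ 3).
Evaluate each Lagrange basis at s = -3:
L_0(-3) = (-2)·(-3)·(-4)/[(-1)·(-2)·(-3)] = 4
L_1(-3) = (-1)·(-3)·(-4)/[(1)·(-1)·(-2)] = -6
L_2(-3) = (-1)·(-2)·(-4)/[(2)·(1)·(-1)] = 4
L_3(-3) = (-1)·(-2)·(-3)/[(3)·(2)·(1)] = -1
Sum: 3·(4) + (-9)·(-6) + (-2)·(4) + 4·(-1) = 54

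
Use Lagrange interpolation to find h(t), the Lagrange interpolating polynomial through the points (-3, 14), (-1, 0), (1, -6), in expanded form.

Build the Lagrange basis polynomials:
L_0(t) = (t + 1)(t - 1) / [8] = (1/8)t^2 - 1/8
L_1(t) = (t + 3)(t - 1) / [-4] = -(1/4)t^2 - (1/2)t + 3/4
L_2(t) = (t + 3)(t + 1) / [8] = (1/8)t^2 + (1/2)t + 3/8
h(t) = 14·L_0 + 0·L_1 + (-6)·L_2
  14·L_0(t) = (7/4)t^2 - 7/4
  0·L_1(t) = 0
  (-6)·L_2(t) = -(3/4)t^2 - 3t - 9/4
Adding term by term: t^2 - 3t - 4

h(t) = t^2 - 3t - 4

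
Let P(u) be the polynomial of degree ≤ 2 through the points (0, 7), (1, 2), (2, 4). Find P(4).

Using Newton's divided-difference form:
P[0,1] = (2 - 7) / (1 - 0) = -5
P[1,2] = (4 - 2) / (2 - 1) = 2
P[0,1,2] = (2 - (-5)) / (2 - 0) = 7/2
P(4) = 7 + (-5)·(4) + (7/2)·(4)·(3) = 29

29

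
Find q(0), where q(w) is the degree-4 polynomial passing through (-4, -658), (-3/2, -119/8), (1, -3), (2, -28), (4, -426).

Using Newton's divided-difference form:
q[-4,-3/2] = (-119/8 - (-658)) / (-3/2 - (-4)) = 1029/4
q[-3/2,1] = (-3 - (-119/8)) / (1 - (-3/2)) = 19/4
q[1,2] = (-28 - (-3)) / (2 - 1) = -25
q[2,4] = (-426 - (-28)) / (4 - 2) = -199
q[-4,-3/2,1] = (19/4 - 1029/4) / (1 - (-4)) = -101/2
q[-3/2,1,2] = (-25 - 19/4) / (2 - (-3/2)) = -17/2
q[1,2,4] = (-199 - (-25)) / (4 - 1) = -58
q[-4,-3/2,1,2] = (-17/2 - (-101/2)) / (2 - (-4)) = 7
q[-3/2,1,2,4] = (-58 - (-17/2)) / (4 - (-3/2)) = -9
q[-4,-3/2,1,2,4] = (-9 - 7) / (4 - (-4)) = -2
q(0) = -658 + (1029/4)·(4) + (-101/2)·(4)·(3/2) + 7·(4)·(3/2)·(-1) + (-2)·(4)·(3/2)·(-1)·(-2) = 2

2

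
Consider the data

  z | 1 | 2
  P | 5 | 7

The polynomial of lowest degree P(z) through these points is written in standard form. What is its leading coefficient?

2

The leading coefficient equals the top divided difference P[1,2].
P[1,2] = (7 - 5) / (2 - 1) = 2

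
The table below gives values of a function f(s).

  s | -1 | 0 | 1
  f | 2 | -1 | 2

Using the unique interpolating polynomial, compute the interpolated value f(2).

L_0(2) = (2)·(1)/[(-1)·(-2)] = 1
L_1(2) = (3)·(1)/[(1)·(-1)] = -3
L_2(2) = (3)·(2)/[(2)·(1)] = 3
Sum: 2·(1) + (-1)·(-3) + 2·(3) = 11

11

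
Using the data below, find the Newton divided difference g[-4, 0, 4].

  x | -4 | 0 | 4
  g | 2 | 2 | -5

g[-4,0] = (2 - 2) / (0 - (-4)) = 0
g[0,4] = (-5 - 2) / (4 - 0) = -7/4
g[-4,0,4] = (-7/4 - 0) / (4 - (-4)) = -7/32

-7/32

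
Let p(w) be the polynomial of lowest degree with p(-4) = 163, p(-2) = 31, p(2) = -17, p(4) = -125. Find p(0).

3

Using Newton's divided-difference form:
p[-4,-2] = (31 - 163) / (-2 - (-4)) = -66
p[-2,2] = (-17 - 31) / (2 - (-2)) = -12
p[2,4] = (-125 - (-17)) / (4 - 2) = -54
p[-4,-2,2] = (-12 - (-66)) / (2 - (-4)) = 9
p[-2,2,4] = (-54 - (-12)) / (4 - (-2)) = -7
p[-4,-2,2,4] = (-7 - 9) / (4 - (-4)) = -2
p(0) = 163 + (-66)·(4) + 9·(4)·(2) + (-2)·(4)·(2)·(-2) = 3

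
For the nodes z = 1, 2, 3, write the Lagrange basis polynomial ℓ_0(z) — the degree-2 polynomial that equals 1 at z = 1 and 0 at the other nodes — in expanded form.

ℓ_0(z) = (z - 2)(z - 3) / [(-1)·(-2)]
       = (z^2 - 5z + 6) / (2)

ℓ_0(z) = (1/2)z^2 - (5/2)z + 3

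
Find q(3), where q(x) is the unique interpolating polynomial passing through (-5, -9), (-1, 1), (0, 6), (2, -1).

-131/7

L_0(3) = (4)·(3)·(1)/[(-4)·(-5)·(-7)] = -3/35
L_1(3) = (8)·(3)·(1)/[(4)·(-1)·(-3)] = 2
L_2(3) = (8)·(4)·(1)/[(5)·(1)·(-2)] = -16/5
L_3(3) = (8)·(4)·(3)/[(7)·(3)·(2)] = 16/7
Sum: (-9)·(-3/35) + 1·(2) + 6·(-16/5) + (-1)·(16/7) = -131/7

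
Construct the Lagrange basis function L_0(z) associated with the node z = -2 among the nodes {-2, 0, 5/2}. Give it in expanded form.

L_0(z) = (1/9)z^2 - (5/18)z

L_0(z) = z(z - 5/2) / [(-2)·(-9/2)]
       = (z^2 - (5/2)z) / (9)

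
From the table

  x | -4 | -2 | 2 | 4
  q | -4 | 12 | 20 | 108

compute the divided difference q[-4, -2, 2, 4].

1

q[-4,-2] = (12 - (-4)) / (-2 - (-4)) = 8
q[-2,2] = (20 - 12) / (2 - (-2)) = 2
q[2,4] = (108 - 20) / (4 - 2) = 44
q[-4,-2,2] = (2 - 8) / (2 - (-4)) = -1
q[-2,2,4] = (44 - 2) / (4 - (-2)) = 7
q[-4,-2,2,4] = (7 - (-1)) / (4 - (-4)) = 1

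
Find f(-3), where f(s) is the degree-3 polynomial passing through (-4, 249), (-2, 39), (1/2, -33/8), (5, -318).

114

Using Newton's divided-difference form:
f[-4,-2] = (39 - 249) / (-2 - (-4)) = -105
f[-2,1/2] = (-33/8 - 39) / (1/2 - (-2)) = -69/4
f[1/2,5] = (-318 - (-33/8)) / (5 - 1/2) = -279/4
f[-4,-2,1/2] = (-69/4 - (-105)) / (1/2 - (-4)) = 39/2
f[-2,1/2,5] = (-279/4 - (-69/4)) / (5 - (-2)) = -15/2
f[-4,-2,1/2,5] = (-15/2 - 39/2) / (5 - (-4)) = -3
f(-3) = 249 + (-105)·(1) + (39/2)·(1)·(-1) + (-3)·(1)·(-1)·(-7/2) = 114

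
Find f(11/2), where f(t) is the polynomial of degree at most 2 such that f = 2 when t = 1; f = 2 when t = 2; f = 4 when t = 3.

L_0(11/2) = (7/2)·(5/2)/[(-1)·(-2)] = 35/8
L_1(11/2) = (9/2)·(5/2)/[(1)·(-1)] = -45/4
L_2(11/2) = (9/2)·(7/2)/[(2)·(1)] = 63/8
Sum: 2·(35/8) + 2·(-45/4) + 4·(63/8) = 71/4

71/4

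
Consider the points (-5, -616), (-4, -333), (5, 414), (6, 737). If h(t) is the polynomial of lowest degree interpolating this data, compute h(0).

L_0(0) = (4)·(-5)·(-6)/[(-1)·(-10)·(-11)] = -12/11
L_1(0) = (5)·(-5)·(-6)/[(1)·(-9)·(-10)] = 5/3
L_2(0) = (5)·(4)·(-6)/[(10)·(9)·(-1)] = 4/3
L_3(0) = (5)·(4)·(-5)/[(11)·(10)·(1)] = -10/11
Sum: (-616)·(-12/11) + (-333)·(5/3) + 414·(4/3) + 737·(-10/11) = -1

-1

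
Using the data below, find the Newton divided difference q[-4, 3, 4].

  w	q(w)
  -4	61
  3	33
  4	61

q[-4,3] = (33 - 61) / (3 - (-4)) = -4
q[3,4] = (61 - 33) / (4 - 3) = 28
q[-4,3,4] = (28 - (-4)) / (4 - (-4)) = 4

4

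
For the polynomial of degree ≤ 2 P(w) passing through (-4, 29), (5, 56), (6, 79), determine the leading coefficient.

The leading coefficient equals the top divided difference P[-4,5,6].
P[-4,5] = (56 - 29) / (5 - (-4)) = 3
P[5,6] = (79 - 56) / (6 - 5) = 23
P[-4,5,6] = (23 - 3) / (6 - (-4)) = 2

2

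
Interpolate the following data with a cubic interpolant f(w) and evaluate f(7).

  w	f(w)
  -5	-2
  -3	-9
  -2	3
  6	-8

Evaluate each Lagrange basis at w = 7:
L_0(7) = (10)·(9)·(1)/[(-2)·(-3)·(-11)] = -15/11
L_1(7) = (12)·(9)·(1)/[(2)·(-1)·(-9)] = 6
L_2(7) = (12)·(10)·(1)/[(3)·(1)·(-8)] = -5
L_3(7) = (12)·(10)·(9)/[(11)·(9)·(8)] = 15/11
Sum: (-2)·(-15/11) + (-9)·(6) + 3·(-5) + (-8)·(15/11) = -849/11

-849/11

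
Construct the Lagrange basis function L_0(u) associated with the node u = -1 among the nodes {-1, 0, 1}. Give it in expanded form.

L_0(u) = u(u - 1) / [(-1)·(-2)]
       = (u^2 - u) / (2)

L_0(u) = (1/2)u^2 - (1/2)u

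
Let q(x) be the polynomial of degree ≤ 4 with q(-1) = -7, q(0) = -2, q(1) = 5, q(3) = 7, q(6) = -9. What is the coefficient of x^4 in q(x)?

L_0(x) = x(x - 1)(x - 3)(x - 6) / [56] = (1/56)x^4 - (5/28)x^3 + (27/56)x^2 - (9/28)x
L_1(x) = (x + 1)(x - 1)(x - 3)(x - 6) / [-18] = -(1/18)x^4 + (1/2)x^3 - (17/18)x^2 - (1/2)x + 1
L_2(x) = (x + 1)x(x - 3)(x - 6) / [20] = (1/20)x^4 - (2/5)x^3 + (9/20)x^2 + (9/10)x
L_3(x) = (x + 1)x(x - 1)(x - 6) / [-72] = -(1/72)x^4 + (1/12)x^3 + (1/72)x^2 - (1/12)x
L_4(x) = (x + 1)x(x - 1)(x - 3) / [630] = (1/630)x^4 - (1/210)x^3 - (1/630)x^2 + (1/210)x
q(x) = (-7)·L_0 + (-2)·L_1 + 5·L_2 + 7·L_3 + (-9)·L_4
Only the coefficient of x^4 is needed; take it from each L_i and combine:
(-7)·(1/56) + (-2)·(-1/18) + 5·(1/20) + 7·(-1/72) + (-9)·(1/630) = 157/1260

157/1260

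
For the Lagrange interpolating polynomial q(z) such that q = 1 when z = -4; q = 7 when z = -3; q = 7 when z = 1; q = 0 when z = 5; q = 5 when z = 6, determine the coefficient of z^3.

Build the Lagrange basis polynomials:
L_0(z) = (z + 3)(z - 1)(z - 5)(z - 6) / [450] = (1/450)z^4 - (1/50)z^3 + (1/90)z^2 + (31/150)z - 1/5
L_1(z) = (z + 4)(z - 1)(z - 5)(z - 6) / [-288] = -(1/288)z^4 + (1/36)z^3 + (7/288)z^2 - (67/144)z + 5/12
L_2(z) = (z + 4)(z + 3)(z - 5)(z - 6) / [400] = (1/400)z^4 - (1/100)z^3 - (7/80)z^2 + (39/200)z + 9/10
L_3(z) = (z + 4)(z + 3)(z - 1)(z - 6) / [-288] = -(1/288)z^4 + (31/288)z^2 + (7/48)z - 1/4
L_4(z) = (z + 4)(z + 3)(z - 1)(z - 5) / [450] = (1/450)z^4 + (1/450)z^3 - (1/18)z^2 - (37/450)z + 2/15
q(z) = 1·L_0 + 7·L_1 + 7·L_2 + 0·L_3 + 5·L_4
Only the coefficient of z^3 is needed; take it from each L_i and combine:
1·(-1/50) + 7·(1/36) + 7·(-1/100) + 0·(0) + 5·(1/450) = 26/225

26/225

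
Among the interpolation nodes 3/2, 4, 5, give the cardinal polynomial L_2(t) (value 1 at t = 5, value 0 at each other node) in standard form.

L_2(t) = (t - 3/2)(t - 4) / [(7/2)·(1)]
       = (t^2 - (11/2)t + 6) / (7/2)

L_2(t) = (2/7)t^2 - (11/7)t + 12/7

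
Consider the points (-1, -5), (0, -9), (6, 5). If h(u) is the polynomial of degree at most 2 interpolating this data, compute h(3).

Evaluate each Lagrange basis at u = 3:
L_0(3) = (3)·(-3)/[(-1)·(-7)] = -9/7
L_1(3) = (4)·(-3)/[(1)·(-6)] = 2
L_2(3) = (4)·(3)/[(7)·(6)] = 2/7
Sum: (-5)·(-9/7) + (-9)·(2) + 5·(2/7) = -71/7

-71/7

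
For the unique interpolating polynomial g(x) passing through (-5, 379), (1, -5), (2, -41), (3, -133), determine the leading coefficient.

The leading coefficient equals the top divided difference g[-5,1,2,3].
g[-5,1] = (-5 - 379) / (1 - (-5)) = -64
g[1,2] = (-41 - (-5)) / (2 - 1) = -36
g[2,3] = (-133 - (-41)) / (3 - 2) = -92
g[-5,1,2] = (-36 - (-64)) / (2 - (-5)) = 4
g[1,2,3] = (-92 - (-36)) / (3 - 1) = -28
g[-5,1,2,3] = (-28 - 4) / (3 - (-5)) = -4

-4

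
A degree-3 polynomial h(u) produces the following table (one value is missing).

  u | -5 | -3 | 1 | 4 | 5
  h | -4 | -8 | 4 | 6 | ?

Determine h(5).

32/27

The 4 known values determine h uniquely (degree ≤ 3).
L_0(5) = (8)·(4)·(1)/[(-2)·(-6)·(-9)] = -8/27
L_1(5) = (10)·(4)·(1)/[(2)·(-4)·(-7)] = 5/7
L_2(5) = (10)·(8)·(1)/[(6)·(4)·(-3)] = -10/9
L_3(5) = (10)·(8)·(4)/[(9)·(7)·(3)] = 320/189
Sum: (-4)·(-8/27) + (-8)·(5/7) + 4·(-10/9) + 6·(320/189) = 32/27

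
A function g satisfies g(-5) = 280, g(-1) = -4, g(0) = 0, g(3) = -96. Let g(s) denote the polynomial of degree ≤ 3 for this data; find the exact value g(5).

-430

Evaluate each Lagrange basis at s = 5:
L_0(5) = (6)·(5)·(2)/[(-4)·(-5)·(-8)] = -3/8
L_1(5) = (10)·(5)·(2)/[(4)·(-1)·(-4)] = 25/4
L_2(5) = (10)·(6)·(2)/[(5)·(1)·(-3)] = -8
L_3(5) = (10)·(6)·(5)/[(8)·(4)·(3)] = 25/8
Sum: 280·(-3/8) + (-4)·(25/4) + 0 + (-96)·(25/8) = -430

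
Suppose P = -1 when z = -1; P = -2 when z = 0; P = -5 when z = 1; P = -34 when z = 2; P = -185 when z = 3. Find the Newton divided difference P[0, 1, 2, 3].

-16

P[0,1] = (-5 - (-2)) / (1 - 0) = -3
P[1,2] = (-34 - (-5)) / (2 - 1) = -29
P[2,3] = (-185 - (-34)) / (3 - 2) = -151
P[0,1,2] = (-29 - (-3)) / (2 - 0) = -13
P[1,2,3] = (-151 - (-29)) / (3 - 1) = -61
P[0,1,2,3] = (-61 - (-13)) / (3 - 0) = -16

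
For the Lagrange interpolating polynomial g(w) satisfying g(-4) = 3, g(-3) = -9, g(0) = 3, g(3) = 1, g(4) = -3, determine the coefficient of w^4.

Build the Lagrange basis polynomials:
L_0(w) = (w + 3)w(w - 3)(w - 4) / [224] = (1/224)w^4 - (1/56)w^3 - (9/224)w^2 + (9/56)w
L_1(w) = (w + 4)w(w - 3)(w - 4) / [-126] = -(1/126)w^4 + (1/42)w^3 + (8/63)w^2 - (8/21)w
L_2(w) = (w + 4)(w + 3)(w - 3)(w - 4) / [144] = (1/144)w^4 - (25/144)w^2 + 1
L_3(w) = (w + 4)(w + 3)w(w - 4) / [-126] = -(1/126)w^4 - (1/42)w^3 + (8/63)w^2 + (8/21)w
L_4(w) = (w + 4)(w + 3)w(w - 3) / [224] = (1/224)w^4 + (1/56)w^3 - (9/224)w^2 - (9/56)w
g(w) = 3·L_0 + (-9)·L_1 + 3·L_2 + 1·L_3 + (-3)·L_4
Only the coefficient of w^4 is needed; take it from each L_i and combine:
3·(1/224) + (-9)·(-1/126) + 3·(1/144) + 1·(-1/126) + (-3)·(1/224) = 85/1008

85/1008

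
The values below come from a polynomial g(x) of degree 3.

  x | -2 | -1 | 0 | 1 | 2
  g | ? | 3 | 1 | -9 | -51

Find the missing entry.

21

The 4 known values determine g uniquely (degree ≤ 3).
Evaluate each Lagrange basis at x = -2:
L_0(-2) = (-2)·(-3)·(-4)/[(-1)·(-2)·(-3)] = 4
L_1(-2) = (-1)·(-3)·(-4)/[(1)·(-1)·(-2)] = -6
L_2(-2) = (-1)·(-2)·(-4)/[(2)·(1)·(-1)] = 4
L_3(-2) = (-1)·(-2)·(-3)/[(3)·(2)·(1)] = -1
Sum: 3·(4) + 1·(-6) + (-9)·(4) + (-51)·(-1) = 21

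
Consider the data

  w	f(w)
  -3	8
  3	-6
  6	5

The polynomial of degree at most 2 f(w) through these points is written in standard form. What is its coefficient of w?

Build the Lagrange basis polynomials:
L_0(w) = (w - 3)(w - 6) / [54] = (1/54)w^2 - (1/6)w + 1/3
L_1(w) = (w + 3)(w - 6) / [-18] = -(1/18)w^2 + (1/6)w + 1
L_2(w) = (w + 3)(w - 3) / [27] = (1/27)w^2 - 1/3
f(w) = 8·L_0 + (-6)·L_1 + 5·L_2
Only the coefficient of w is needed; take it from each L_i and combine:
8·(-1/6) + (-6)·(1/6) + 5·(0) = -7/3

-7/3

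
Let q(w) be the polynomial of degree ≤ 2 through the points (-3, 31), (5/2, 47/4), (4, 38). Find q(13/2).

447/4

Using Newton's divided-difference form:
q[-3,5/2] = (47/4 - 31) / (5/2 - (-3)) = -7/2
q[5/2,4] = (38 - 47/4) / (4 - 5/2) = 35/2
q[-3,5/2,4] = (35/2 - (-7/2)) / (4 - (-3)) = 3
q(13/2) = 31 + (-7/2)·(19/2) + 3·(19/2)·(4) = 447/4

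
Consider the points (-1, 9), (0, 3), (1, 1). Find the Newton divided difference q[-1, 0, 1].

q[-1,0] = (3 - 9) / (0 - (-1)) = -6
q[0,1] = (1 - 3) / (1 - 0) = -2
q[-1,0,1] = (-2 - (-6)) / (1 - (-1)) = 2

2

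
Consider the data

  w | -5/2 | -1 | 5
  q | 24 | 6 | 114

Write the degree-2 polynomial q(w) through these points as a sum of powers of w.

L_0(w) = (w + 1)(w - 5) / [45/4] = (4/45)w^2 - (16/45)w - 4/9
L_1(w) = (w + 5/2)(w - 5) / [-9] = -(1/9)w^2 + (5/18)w + 25/18
L_2(w) = (w + 5/2)(w + 1) / [45] = (1/45)w^2 + (7/90)w + 1/18
q(w) = 24·L_0 + 6·L_1 + 114·L_2
  24·L_0(w) = (32/15)w^2 - (128/15)w - 32/3
  6·L_1(w) = -(2/3)w^2 + (5/3)w + 25/3
  114·L_2(w) = (38/15)w^2 + (133/15)w + 19/3
Adding term by term: 4w^2 + 2w + 4

q(w) = 4w^2 + 2w + 4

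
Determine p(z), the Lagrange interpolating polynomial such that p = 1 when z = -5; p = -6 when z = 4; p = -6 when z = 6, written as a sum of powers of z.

p(z) = (7/99)z^2 - (70/99)z - 142/33

Build the Lagrange basis polynomials:
L_0(z) = (z - 4)(z - 6) / [99] = (1/99)z^2 - (10/99)z + 8/33
L_1(z) = (z + 5)(z - 6) / [-18] = -(1/18)z^2 + (1/18)z + 5/3
L_2(z) = (z + 5)(z - 4) / [22] = (1/22)z^2 + (1/22)z - 10/11
p(z) = 1·L_0 + (-6)·L_1 + (-6)·L_2
  1·L_0(z) = (1/99)z^2 - (10/99)z + 8/33
  (-6)·L_1(z) = (1/3)z^2 - (1/3)z - 10
  (-6)·L_2(z) = -(3/11)z^2 - (3/11)z + 60/11
Adding term by term: (7/99)z^2 - (70/99)z - 142/33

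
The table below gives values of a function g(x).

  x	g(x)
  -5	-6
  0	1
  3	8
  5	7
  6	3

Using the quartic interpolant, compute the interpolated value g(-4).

L_0(-4) = (-4)·(-7)·(-9)·(-10)/[(-5)·(-8)·(-10)·(-11)] = 63/110
L_1(-4) = (1)·(-7)·(-9)·(-10)/[(5)·(-3)·(-5)·(-6)] = 7/5
L_2(-4) = (1)·(-4)·(-9)·(-10)/[(8)·(3)·(-2)·(-3)] = -5/2
L_3(-4) = (1)·(-4)·(-7)·(-10)/[(10)·(5)·(2)·(-1)] = 14/5
L_4(-4) = (1)·(-4)·(-7)·(-9)/[(11)·(6)·(3)·(1)] = -14/11
Sum: (-6)·(63/110) + 1·(7/5) + 8·(-5/2) + 7·(14/5) + 3·(-14/11) = -344/55

-344/55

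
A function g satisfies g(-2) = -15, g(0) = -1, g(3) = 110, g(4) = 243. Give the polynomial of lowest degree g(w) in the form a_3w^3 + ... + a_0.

g(w) = 3w^3 + 3w^2 + w - 1

Build the Lagrange basis polynomials:
L_0(w) = w(w - 3)(w - 4) / [-60] = -(1/60)w^3 + (7/60)w^2 - (1/5)w
L_1(w) = (w + 2)(w - 3)(w - 4) / [24] = (1/24)w^3 - (5/24)w^2 - (1/12)w + 1
L_2(w) = (w + 2)w(w - 4) / [-15] = -(1/15)w^3 + (2/15)w^2 + (8/15)w
L_3(w) = (w + 2)w(w - 3) / [24] = (1/24)w^3 - (1/24)w^2 - (1/4)w
g(w) = (-15)·L_0 + (-1)·L_1 + 110·L_2 + 243·L_3
  (-15)·L_0(w) = (1/4)w^3 - (7/4)w^2 + 3w
  (-1)·L_1(w) = -(1/24)w^3 + (5/24)w^2 + (1/12)w - 1
  110·L_2(w) = -(22/3)w^3 + (44/3)w^2 + (176/3)w
  243·L_3(w) = (81/8)w^3 - (81/8)w^2 - (243/4)w
Adding term by term: 3w^3 + 3w^2 + w - 1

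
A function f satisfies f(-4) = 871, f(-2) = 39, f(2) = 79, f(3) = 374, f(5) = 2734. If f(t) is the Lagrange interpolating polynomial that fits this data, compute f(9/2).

7241/4

L_0(9/2) = (13/2)·(5/2)·(3/2)·(-1/2)/[(-2)·(-6)·(-7)·(-9)] = -65/4032
L_1(9/2) = (17/2)·(5/2)·(3/2)·(-1/2)/[(2)·(-4)·(-5)·(-7)] = 51/896
L_2(9/2) = (17/2)·(13/2)·(3/2)·(-1/2)/[(6)·(4)·(-1)·(-3)] = -221/384
L_3(9/2) = (17/2)·(13/2)·(5/2)·(-1/2)/[(7)·(5)·(1)·(-2)] = 221/224
L_4(9/2) = (17/2)·(13/2)·(5/2)·(3/2)/[(9)·(7)·(3)·(2)] = 1105/2016
Sum: 871·(-65/4032) + 39·(51/896) + 79·(-221/384) + 374·(221/224) + 2734·(1105/2016) = 7241/4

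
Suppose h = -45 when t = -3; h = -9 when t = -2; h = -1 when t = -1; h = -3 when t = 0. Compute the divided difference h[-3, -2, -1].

-14

h[-3,-2] = (-9 - (-45)) / (-2 - (-3)) = 36
h[-2,-1] = (-1 - (-9)) / (-1 - (-2)) = 8
h[-3,-2,-1] = (8 - 36) / (-1 - (-3)) = -14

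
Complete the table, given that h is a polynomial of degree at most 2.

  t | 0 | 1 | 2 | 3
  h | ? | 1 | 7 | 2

-16

The 3 known values determine h uniquely (degree ≤ 2).
Evaluate each Lagrange basis at t = 0:
L_0(0) = (-2)·(-3)/[(-1)·(-2)] = 3
L_1(0) = (-1)·(-3)/[(1)·(-1)] = -3
L_2(0) = (-1)·(-2)/[(2)·(1)] = 1
Sum: 1·(3) + 7·(-3) + 2·(1) = -16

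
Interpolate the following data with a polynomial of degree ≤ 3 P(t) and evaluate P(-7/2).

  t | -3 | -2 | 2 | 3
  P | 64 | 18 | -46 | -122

Evaluate each Lagrange basis at t = -7/2:
L_0(-7/2) = (-3/2)·(-11/2)·(-13/2)/[(-1)·(-5)·(-6)] = 143/80
L_1(-7/2) = (-1/2)·(-11/2)·(-13/2)/[(1)·(-4)·(-5)] = -143/160
L_2(-7/2) = (-1/2)·(-3/2)·(-13/2)/[(5)·(4)·(-1)] = 39/160
L_3(-7/2) = (-1/2)·(-3/2)·(-11/2)/[(6)·(5)·(1)] = -11/80
Sum: 64·(143/80) + 18·(-143/160) + (-46)·(39/160) + (-122)·(-11/80) = 831/8

831/8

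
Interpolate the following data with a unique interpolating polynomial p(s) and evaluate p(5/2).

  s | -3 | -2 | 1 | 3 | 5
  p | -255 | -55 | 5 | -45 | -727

Evaluate each Lagrange basis at s = 5/2:
L_0(5/2) = (9/2)·(3/2)·(-1/2)·(-5/2)/[(-1)·(-4)·(-6)·(-8)] = 45/1024
L_1(5/2) = (11/2)·(3/2)·(-1/2)·(-5/2)/[(1)·(-3)·(-5)·(-7)] = -11/112
L_2(5/2) = (11/2)·(9/2)·(-1/2)·(-5/2)/[(4)·(3)·(-2)·(-4)] = 165/512
L_3(5/2) = (11/2)·(9/2)·(3/2)·(-5/2)/[(6)·(5)·(2)·(-2)] = 99/128
L_4(5/2) = (11/2)·(9/2)·(3/2)·(-1/2)/[(8)·(7)·(4)·(2)] = -297/7168
Sum: (-255)·(45/1024) + (-55)·(-11/112) + 5·(165/512) + (-45)·(99/128) + (-727)·(-297/7168) = -71/8

-71/8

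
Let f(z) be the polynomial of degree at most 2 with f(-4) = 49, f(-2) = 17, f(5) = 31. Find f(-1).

7

L_0(-1) = (1)·(-6)/[(-2)·(-9)] = -1/3
L_1(-1) = (3)·(-6)/[(2)·(-7)] = 9/7
L_2(-1) = (3)·(1)/[(9)·(7)] = 1/21
Sum: 49·(-1/3) + 17·(9/7) + 31·(1/21) = 7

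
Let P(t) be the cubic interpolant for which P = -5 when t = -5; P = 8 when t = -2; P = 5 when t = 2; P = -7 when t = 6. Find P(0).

5295/616

Evaluate each Lagrange basis at t = 0:
L_0(0) = (2)·(-2)·(-6)/[(-3)·(-7)·(-11)] = -8/77
L_1(0) = (5)·(-2)·(-6)/[(3)·(-4)·(-8)] = 5/8
L_2(0) = (5)·(2)·(-6)/[(7)·(4)·(-4)] = 15/28
L_3(0) = (5)·(2)·(-2)/[(11)·(8)·(4)] = -5/88
Sum: (-5)·(-8/77) + 8·(5/8) + 5·(15/28) + (-7)·(-5/88) = 5295/616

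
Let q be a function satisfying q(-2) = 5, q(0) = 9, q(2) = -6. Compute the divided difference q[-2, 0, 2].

-19/8

q[-2,0] = (9 - 5) / (0 - (-2)) = 2
q[0,2] = (-6 - 9) / (2 - 0) = -15/2
q[-2,0,2] = (-15/2 - 2) / (2 - (-2)) = -19/8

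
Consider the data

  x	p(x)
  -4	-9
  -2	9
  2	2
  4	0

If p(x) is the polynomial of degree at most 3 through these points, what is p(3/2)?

2845/768

Using Newton's divided-difference form:
p[-4,-2] = (9 - (-9)) / (-2 - (-4)) = 9
p[-2,2] = (2 - 9) / (2 - (-2)) = -7/4
p[2,4] = (0 - 2) / (4 - 2) = -1
p[-4,-2,2] = (-7/4 - 9) / (2 - (-4)) = -43/24
p[-2,2,4] = (-1 - (-7/4)) / (4 - (-2)) = 1/8
p[-4,-2,2,4] = (1/8 - (-43/24)) / (4 - (-4)) = 23/96
p(3/2) = -9 + 9·(11/2) + (-43/24)·(11/2)·(7/2) + (23/96)·(11/2)·(7/2)·(-1/2) = 2845/768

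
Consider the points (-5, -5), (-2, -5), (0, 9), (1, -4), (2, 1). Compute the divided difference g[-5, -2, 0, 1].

g[-5,-2] = (-5 - (-5)) / (-2 - (-5)) = 0
g[-2,0] = (9 - (-5)) / (0 - (-2)) = 7
g[0,1] = (-4 - 9) / (1 - 0) = -13
g[-5,-2,0] = (7 - 0) / (0 - (-5)) = 7/5
g[-2,0,1] = (-13 - 7) / (1 - (-2)) = -20/3
g[-5,-2,0,1] = (-20/3 - 7/5) / (1 - (-5)) = -121/90

-121/90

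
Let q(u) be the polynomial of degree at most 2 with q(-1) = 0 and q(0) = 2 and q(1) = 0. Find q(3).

Evaluate each Lagrange basis at u = 3:
L_0(3) = (3)·(2)/[(-1)·(-2)] = 3
L_1(3) = (4)·(2)/[(1)·(-1)] = -8
L_2(3) = (4)·(3)/[(2)·(1)] = 6
Sum: 0 + 2·(-8) + 0 = -16

-16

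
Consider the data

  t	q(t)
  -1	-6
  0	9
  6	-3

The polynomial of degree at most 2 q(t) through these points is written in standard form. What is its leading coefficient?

-17/7

Build the Lagrange basis polynomials:
L_0(t) = t(t - 6) / [7] = (1/7)t^2 - (6/7)t
L_1(t) = (t + 1)(t - 6) / [-6] = -(1/6)t^2 + (5/6)t + 1
L_2(t) = (t + 1)t / [42] = (1/42)t^2 + (1/42)t
q(t) = (-6)·L_0 + 9·L_1 + (-3)·L_2
Only the coefficient of t^2 is needed; take it from each L_i and combine:
(-6)·(1/7) + 9·(-1/6) + (-3)·(1/42) = -17/7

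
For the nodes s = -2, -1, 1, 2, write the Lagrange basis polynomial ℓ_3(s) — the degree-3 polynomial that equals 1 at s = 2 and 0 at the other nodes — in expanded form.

ℓ_3(s) = (s + 2)(s + 1)(s - 1) / [(4)·(3)·(1)]
       = (s^3 + 2s^2 - s - 2) / (12)

ℓ_3(s) = (1/12)s^3 + (1/6)s^2 - (1/12)s - 1/6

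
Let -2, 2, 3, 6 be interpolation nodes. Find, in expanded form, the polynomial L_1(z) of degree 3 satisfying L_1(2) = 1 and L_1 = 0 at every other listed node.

L_1(z) = (z + 2)(z - 3)(z - 6) / [(4)·(-1)·(-4)]
       = (z^3 - 7z^2 + 36) / (16)

L_1(z) = (1/16)z^3 - (7/16)z^2 + 9/4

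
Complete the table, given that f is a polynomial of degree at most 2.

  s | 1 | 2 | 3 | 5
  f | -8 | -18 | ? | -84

The 3 known values determine f uniquely (degree ≤ 2).
Evaluate each Lagrange basis at s = 3:
L_0(3) = (1)·(-2)/[(-1)·(-4)] = -1/2
L_1(3) = (2)·(-2)/[(1)·(-3)] = 4/3
L_2(3) = (2)·(1)/[(4)·(3)] = 1/6
Sum: (-8)·(-1/2) + (-18)·(4/3) + (-84)·(1/6) = -34

-34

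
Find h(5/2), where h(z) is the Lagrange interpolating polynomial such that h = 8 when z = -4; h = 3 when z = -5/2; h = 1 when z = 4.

-11/8

L_0(5/2) = (5)·(-3/2)/[(-3/2)·(-8)] = -5/8
L_1(5/2) = (13/2)·(-3/2)/[(3/2)·(-13/2)] = 1
L_2(5/2) = (13/2)·(5)/[(8)·(13/2)] = 5/8
Sum: 8·(-5/8) + 3·(1) + 1·(5/8) = -11/8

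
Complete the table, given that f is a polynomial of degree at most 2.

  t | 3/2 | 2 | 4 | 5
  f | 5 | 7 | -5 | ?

-23

The 3 known values determine f uniquely (degree ≤ 2).
Evaluate each Lagrange basis at t = 5:
L_0(5) = (3)·(1)/[(-1/2)·(-5/2)] = 12/5
L_1(5) = (7/2)·(1)/[(1/2)·(-2)] = -7/2
L_2(5) = (7/2)·(3)/[(5/2)·(2)] = 21/10
Sum: 5·(12/5) + 7·(-7/2) + (-5)·(21/10) = -23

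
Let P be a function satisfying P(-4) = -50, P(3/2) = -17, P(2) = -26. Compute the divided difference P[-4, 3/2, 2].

P[-4,3/2] = (-17 - (-50)) / (3/2 - (-4)) = 6
P[3/2,2] = (-26 - (-17)) / (2 - 3/2) = -18
P[-4,3/2,2] = (-18 - 6) / (2 - (-4)) = -4

-4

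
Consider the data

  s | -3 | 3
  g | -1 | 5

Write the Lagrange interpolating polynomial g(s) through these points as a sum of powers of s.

g(s) = s + 2

Build the Lagrange basis polynomials:
L_0(s) = (s - 3) / [-6] = -(1/6)s + 1/2
L_1(s) = (s + 3) / [6] = (1/6)s + 1/2
g(s) = (-1)·L_0 + 5·L_1
  (-1)·L_0(s) = (1/6)s - 1/2
  5·L_1(s) = (5/6)s + 5/2
Adding term by term: s + 2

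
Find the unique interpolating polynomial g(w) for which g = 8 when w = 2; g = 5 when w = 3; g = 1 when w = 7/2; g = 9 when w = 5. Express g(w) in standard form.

g(w) = (10/3)w^3 - (95/3)w^2 + 92w - 76

Build the Lagrange basis polynomials:
L_0(w) = (w - 3)(w - 7/2)(w - 5) / [-9/2] = -(2/9)w^3 + (23/9)w^2 - (86/9)w + 35/3
L_1(w) = (w - 2)(w - 7/2)(w - 5) / [1] = w^3 - (21/2)w^2 + (69/2)w - 35
L_2(w) = (w - 2)(w - 3)(w - 5) / [-9/8] = -(8/9)w^3 + (80/9)w^2 - (248/9)w + 80/3
L_3(w) = (w - 2)(w - 3)(w - 7/2) / [9] = (1/9)w^3 - (17/18)w^2 + (47/18)w - 7/3
g(w) = 8·L_0 + 5·L_1 + 1·L_2 + 9·L_3
  8·L_0(w) = -(16/9)w^3 + (184/9)w^2 - (688/9)w + 280/3
  5·L_1(w) = 5w^3 - (105/2)w^2 + (345/2)w - 175
  1·L_2(w) = -(8/9)w^3 + (80/9)w^2 - (248/9)w + 80/3
  9·L_3(w) = w^3 - (17/2)w^2 + (47/2)w - 21
Adding term by term: (10/3)w^3 - (95/3)w^2 + 92w - 76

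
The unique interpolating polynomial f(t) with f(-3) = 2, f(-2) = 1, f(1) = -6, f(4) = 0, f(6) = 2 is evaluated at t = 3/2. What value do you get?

Evaluate each Lagrange basis at t = 3/2:
L_0(3/2) = (7/2)·(1/2)·(-5/2)·(-9/2)/[(-1)·(-4)·(-7)·(-9)] = 5/64
L_1(3/2) = (9/2)·(1/2)·(-5/2)·(-9/2)/[(1)·(-3)·(-6)·(-8)] = -45/256
L_2(3/2) = (9/2)·(7/2)·(-5/2)·(-9/2)/[(4)·(3)·(-3)·(-5)] = 63/64
L_3(3/2) = (9/2)·(7/2)·(1/2)·(-9/2)/[(7)·(6)·(3)·(-2)] = 9/64
L_4(3/2) = (9/2)·(7/2)·(1/2)·(-5/2)/[(9)·(8)·(5)·(2)] = -7/256
Sum: 2·(5/64) + 1·(-45/256) + (-6)·(63/64) + 0 + 2·(-7/256) = -1531/256

-1531/256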